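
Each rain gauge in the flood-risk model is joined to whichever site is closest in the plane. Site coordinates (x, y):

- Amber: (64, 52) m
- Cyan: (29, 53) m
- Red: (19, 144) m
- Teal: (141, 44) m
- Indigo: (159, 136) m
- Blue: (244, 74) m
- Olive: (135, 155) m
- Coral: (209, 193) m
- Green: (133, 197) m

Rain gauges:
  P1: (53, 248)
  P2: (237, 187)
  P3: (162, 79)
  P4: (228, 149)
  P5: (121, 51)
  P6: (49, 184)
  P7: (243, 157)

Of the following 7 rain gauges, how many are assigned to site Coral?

3

P1 → Green
P2 → Coral
P3 → Teal
P4 → Coral
P5 → Teal
P6 → Red
P7 → Coral
3 of the 7 go to Coral.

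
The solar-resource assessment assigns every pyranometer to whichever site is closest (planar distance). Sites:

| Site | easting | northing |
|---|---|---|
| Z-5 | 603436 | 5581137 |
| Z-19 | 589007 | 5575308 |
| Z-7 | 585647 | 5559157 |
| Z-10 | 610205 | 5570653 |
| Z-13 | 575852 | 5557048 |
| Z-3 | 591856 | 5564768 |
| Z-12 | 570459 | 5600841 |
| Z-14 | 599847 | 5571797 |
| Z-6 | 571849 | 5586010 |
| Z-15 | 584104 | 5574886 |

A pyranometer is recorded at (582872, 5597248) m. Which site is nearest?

Z-12

Squared distances to each site:
Z-5: 682442417.000; Z-19: 519001825.000; Z-7: 1458624906.000; Z-10: 1454386914.000; Z-13: 1665320400.000; Z-3: 1135662656.000; Z-12: 166992218.000; Z-14: 935904026.000; Z-6: 247799173.000; Z-15: 501576868.000.
Minimum at Z-12.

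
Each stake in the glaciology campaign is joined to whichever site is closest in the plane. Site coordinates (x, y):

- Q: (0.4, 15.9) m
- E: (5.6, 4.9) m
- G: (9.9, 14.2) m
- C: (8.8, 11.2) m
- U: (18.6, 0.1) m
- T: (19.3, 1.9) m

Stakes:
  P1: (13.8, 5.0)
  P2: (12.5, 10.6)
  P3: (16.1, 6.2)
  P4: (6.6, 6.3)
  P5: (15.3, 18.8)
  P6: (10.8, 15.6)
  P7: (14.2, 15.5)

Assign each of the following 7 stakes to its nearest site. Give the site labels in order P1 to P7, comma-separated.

P1 → T (d²=39.86)
P2 → C (d²=14.05)
P3 → T (d²=28.73)
P4 → E (d²=2.96)
P5 → G (d²=50.32)
P6 → G (d²=2.77)
P7 → G (d²=20.18)

T, C, T, E, G, G, G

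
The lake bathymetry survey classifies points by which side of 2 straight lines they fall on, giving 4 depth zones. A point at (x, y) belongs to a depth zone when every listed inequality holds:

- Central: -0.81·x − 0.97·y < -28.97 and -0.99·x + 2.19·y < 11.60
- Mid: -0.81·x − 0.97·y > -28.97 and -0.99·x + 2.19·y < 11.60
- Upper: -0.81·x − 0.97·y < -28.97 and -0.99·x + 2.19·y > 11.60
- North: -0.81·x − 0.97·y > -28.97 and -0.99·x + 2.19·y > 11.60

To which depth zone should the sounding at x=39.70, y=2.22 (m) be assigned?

Central

-0.81·39.70 − 0.97·2.22 = -34.310, which is < -28.97
-0.99·39.70 + 2.19·2.22 = -34.441, which is < 11.60
This sign pattern matches Central.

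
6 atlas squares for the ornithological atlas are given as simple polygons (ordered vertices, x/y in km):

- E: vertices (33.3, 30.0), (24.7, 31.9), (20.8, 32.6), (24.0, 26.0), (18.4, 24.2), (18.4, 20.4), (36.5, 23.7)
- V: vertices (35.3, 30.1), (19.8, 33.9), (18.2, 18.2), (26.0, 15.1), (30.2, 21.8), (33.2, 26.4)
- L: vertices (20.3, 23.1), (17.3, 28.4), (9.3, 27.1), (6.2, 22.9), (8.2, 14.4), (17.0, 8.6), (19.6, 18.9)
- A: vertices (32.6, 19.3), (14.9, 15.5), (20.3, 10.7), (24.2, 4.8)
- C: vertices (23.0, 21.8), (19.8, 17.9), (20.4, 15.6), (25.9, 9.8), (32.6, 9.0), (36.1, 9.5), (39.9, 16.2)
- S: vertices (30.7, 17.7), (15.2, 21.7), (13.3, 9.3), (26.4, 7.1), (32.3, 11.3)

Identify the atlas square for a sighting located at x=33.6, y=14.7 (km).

Cast a ray rightward from (33.6, 14.7). For each polygon, the edges (by vertex number in listed order) whose endpoints lie on opposite sides of y = 14.7, where each meets that height, and whether that is right or left of the point:
E: no edge straddles that height → 0 crossings.
V: no edge straddles that height → 0 crossings.
L: 4–5 at x≈8.13 (left), 6–7 at x≈18.54 (left) → 0 crossings.
A: 2–3 at x≈15.80 (left), 4–1 at x≈29.94 (left) → 0 crossings.
C: 3–4 at x≈21.25 (left), 6–7 at x≈39.05 (right) → 1 crossing.
S: 2–3 at x≈14.13 (left), 5–1 at x≈31.45 (left) → 0 crossings.
Only C has an odd count, so the point is inside C.

C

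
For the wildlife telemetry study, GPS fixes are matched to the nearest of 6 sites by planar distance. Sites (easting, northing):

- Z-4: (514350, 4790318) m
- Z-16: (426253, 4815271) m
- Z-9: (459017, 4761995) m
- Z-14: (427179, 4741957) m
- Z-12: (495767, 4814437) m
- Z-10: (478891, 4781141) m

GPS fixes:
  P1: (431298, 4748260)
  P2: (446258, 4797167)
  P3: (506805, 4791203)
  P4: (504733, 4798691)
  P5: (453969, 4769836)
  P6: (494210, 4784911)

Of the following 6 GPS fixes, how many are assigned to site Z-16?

P1 → Z-14
P2 → Z-16
P3 → Z-4
P4 → Z-4
P5 → Z-9
P6 → Z-10
1 of the 6 goes to Z-16.

1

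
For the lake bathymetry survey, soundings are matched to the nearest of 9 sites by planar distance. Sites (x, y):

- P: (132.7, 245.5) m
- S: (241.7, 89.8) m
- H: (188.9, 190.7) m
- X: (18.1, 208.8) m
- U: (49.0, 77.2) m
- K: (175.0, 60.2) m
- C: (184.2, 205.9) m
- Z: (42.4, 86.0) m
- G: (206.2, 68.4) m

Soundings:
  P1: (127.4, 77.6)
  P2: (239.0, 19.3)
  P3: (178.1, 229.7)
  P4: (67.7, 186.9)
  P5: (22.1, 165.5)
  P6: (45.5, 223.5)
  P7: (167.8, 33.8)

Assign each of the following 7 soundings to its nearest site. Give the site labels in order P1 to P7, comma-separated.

K, G, C, X, X, X, K

P1 → K (d²=2568.52)
P2 → G (d²=3486.65)
P3 → C (d²=603.65)
P4 → X (d²=2939.77)
P5 → X (d²=1890.89)
P6 → X (d²=966.85)
P7 → K (d²=748.80)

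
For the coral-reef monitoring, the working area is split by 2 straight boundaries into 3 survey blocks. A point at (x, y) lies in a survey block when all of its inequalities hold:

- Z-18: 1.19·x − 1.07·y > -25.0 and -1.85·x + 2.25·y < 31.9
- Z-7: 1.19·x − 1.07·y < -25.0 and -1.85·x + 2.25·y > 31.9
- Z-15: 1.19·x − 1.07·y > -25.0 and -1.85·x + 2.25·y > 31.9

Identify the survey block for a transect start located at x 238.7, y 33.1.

1.19·238.7 − 1.07·33.1 = 248.636, which is > -25.0
-1.85·238.7 + 2.25·33.1 = -367.120, which is < 31.9
This sign pattern matches Z-18.

Z-18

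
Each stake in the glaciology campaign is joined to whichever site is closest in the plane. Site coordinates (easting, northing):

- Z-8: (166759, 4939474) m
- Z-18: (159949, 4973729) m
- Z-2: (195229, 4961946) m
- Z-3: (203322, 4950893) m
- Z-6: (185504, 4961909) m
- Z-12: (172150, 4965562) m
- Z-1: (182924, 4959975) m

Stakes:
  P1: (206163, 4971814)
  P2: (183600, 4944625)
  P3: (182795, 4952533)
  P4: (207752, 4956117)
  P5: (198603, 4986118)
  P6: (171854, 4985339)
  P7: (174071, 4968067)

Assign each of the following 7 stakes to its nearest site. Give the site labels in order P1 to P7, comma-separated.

P1 → Z-2 (d²=216929780.00)
P2 → Z-1 (d²=236079476.00)
P3 → Z-1 (d²=55400005.00)
P4 → Z-3 (d²=46915076.00)
P5 → Z-2 (d²=595669460.00)
P6 → Z-18 (d²=276521125.00)
P7 → Z-12 (d²=9965266.00)

Z-2, Z-1, Z-1, Z-3, Z-2, Z-18, Z-12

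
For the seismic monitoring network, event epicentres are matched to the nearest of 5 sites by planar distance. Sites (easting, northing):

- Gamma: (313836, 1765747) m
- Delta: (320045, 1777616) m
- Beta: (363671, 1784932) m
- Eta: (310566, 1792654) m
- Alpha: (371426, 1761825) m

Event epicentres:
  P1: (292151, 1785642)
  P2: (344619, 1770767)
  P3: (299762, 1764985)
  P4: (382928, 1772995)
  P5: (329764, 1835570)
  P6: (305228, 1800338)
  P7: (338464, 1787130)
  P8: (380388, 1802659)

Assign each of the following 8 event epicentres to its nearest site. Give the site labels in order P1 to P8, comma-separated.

P1 → Eta (d²=388280369.00)
P2 → Beta (d²=563625929.00)
P3 → Gamma (d²=198658120.00)
P4 → Alpha (d²=257064904.00)
P5 → Eta (d²=2210346260.00)
P6 → Eta (d²=87538100.00)
P7 → Delta (d²=429775757.00)
P8 → Beta (d²=593704618.00)

Eta, Beta, Gamma, Alpha, Eta, Eta, Delta, Beta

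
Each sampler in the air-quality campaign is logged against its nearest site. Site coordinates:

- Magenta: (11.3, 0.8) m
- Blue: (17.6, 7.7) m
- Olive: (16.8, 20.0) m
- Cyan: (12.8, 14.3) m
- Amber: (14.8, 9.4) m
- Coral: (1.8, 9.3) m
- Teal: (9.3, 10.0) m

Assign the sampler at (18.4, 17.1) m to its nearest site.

Olive

Squared distances to each site:
Magenta: 316.100; Blue: 89.000; Olive: 10.970; Cyan: 39.200; Amber: 72.250; Coral: 336.400; Teal: 133.220.
Minimum at Olive.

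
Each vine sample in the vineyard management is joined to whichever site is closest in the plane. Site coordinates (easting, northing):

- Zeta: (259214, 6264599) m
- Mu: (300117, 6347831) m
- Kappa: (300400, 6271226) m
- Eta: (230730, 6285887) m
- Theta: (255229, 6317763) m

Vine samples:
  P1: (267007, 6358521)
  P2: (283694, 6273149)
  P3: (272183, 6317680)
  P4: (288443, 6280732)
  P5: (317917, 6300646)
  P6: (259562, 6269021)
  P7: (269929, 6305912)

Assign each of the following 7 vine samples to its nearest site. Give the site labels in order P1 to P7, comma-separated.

Mu, Kappa, Theta, Kappa, Kappa, Zeta, Theta

P1 → Mu (d²=1210548200.00)
P2 → Kappa (d²=282788365.00)
P3 → Theta (d²=287445005.00)
P4 → Kappa (d²=233333885.00)
P5 → Kappa (d²=1172381689.00)
P6 → Zeta (d²=19675188.00)
P7 → Theta (d²=356536201.00)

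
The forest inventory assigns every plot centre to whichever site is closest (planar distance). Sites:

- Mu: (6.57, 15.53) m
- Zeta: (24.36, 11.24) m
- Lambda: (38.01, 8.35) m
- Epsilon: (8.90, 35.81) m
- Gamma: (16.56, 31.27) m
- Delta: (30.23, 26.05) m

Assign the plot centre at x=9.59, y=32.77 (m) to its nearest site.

Epsilon

Squared distances to each site:
Mu: 306.338; Zeta: 681.694; Lambda: 1404.033; Epsilon: 9.718; Gamma: 50.831; Delta: 471.168.
Minimum at Epsilon.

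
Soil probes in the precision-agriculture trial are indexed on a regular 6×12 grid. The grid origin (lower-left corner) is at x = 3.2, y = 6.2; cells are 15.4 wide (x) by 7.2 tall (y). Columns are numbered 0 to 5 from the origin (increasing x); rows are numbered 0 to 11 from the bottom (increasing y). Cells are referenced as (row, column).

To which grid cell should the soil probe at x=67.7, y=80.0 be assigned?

Column index: ⌊(67.7 − 3.2) / 15.4⌋ = ⌊4.188⌋ = 4
Row offset from origin: ⌊(80.0 − 6.2) / 7.2⌋ = ⌊10.250⌋ = 10 → row 10

(10, 4)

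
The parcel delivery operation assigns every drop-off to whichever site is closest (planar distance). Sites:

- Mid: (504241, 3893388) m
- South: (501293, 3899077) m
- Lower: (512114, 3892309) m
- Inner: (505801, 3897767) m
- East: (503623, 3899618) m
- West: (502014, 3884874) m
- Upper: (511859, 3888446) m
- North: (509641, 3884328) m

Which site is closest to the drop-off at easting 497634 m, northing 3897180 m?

Squared distances to each site:
Mid: 58031713.000; South: 16986890.000; Lower: 233397041.000; Inner: 67044458.000; East: 41811965.000; West: 170622036.000; Upper: 278633381.000; North: 309341953.000.
Minimum at South.

South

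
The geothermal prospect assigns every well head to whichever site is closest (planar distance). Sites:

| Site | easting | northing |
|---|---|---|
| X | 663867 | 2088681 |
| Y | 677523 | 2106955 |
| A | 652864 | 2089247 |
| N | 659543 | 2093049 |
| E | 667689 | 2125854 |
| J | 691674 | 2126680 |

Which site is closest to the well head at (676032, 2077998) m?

X

Squared distances to each site:
X: 262113714.000; Y: 840730930.000; A: 663296225.000; N: 498419722.000; E: 2359802385.000; J: 2614609288.000.
Minimum at X.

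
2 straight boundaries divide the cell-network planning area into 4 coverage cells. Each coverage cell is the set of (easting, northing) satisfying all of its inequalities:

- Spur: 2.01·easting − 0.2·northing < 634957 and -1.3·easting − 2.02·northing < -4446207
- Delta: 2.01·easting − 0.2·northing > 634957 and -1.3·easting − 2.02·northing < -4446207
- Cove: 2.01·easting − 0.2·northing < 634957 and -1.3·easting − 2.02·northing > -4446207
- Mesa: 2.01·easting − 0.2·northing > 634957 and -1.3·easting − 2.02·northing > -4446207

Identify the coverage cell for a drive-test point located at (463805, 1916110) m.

Spur

2.01·463805 − 0.2·1916110 = 549026.050, which is < 634957
-1.3·463805 − 2.02·1916110 = -4473488.700, which is < -4446207
This sign pattern matches Spur.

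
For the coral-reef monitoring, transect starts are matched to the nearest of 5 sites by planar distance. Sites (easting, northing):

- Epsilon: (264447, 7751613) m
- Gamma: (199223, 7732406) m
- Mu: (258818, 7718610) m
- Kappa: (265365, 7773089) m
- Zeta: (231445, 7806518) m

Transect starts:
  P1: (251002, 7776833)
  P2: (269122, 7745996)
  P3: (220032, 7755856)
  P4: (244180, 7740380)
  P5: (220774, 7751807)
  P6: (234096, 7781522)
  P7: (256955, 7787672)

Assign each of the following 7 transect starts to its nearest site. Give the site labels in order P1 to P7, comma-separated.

Kappa, Epsilon, Gamma, Epsilon, Gamma, Zeta, Kappa

P1 → Kappa (d²=220313305.00)
P2 → Epsilon (d²=53406314.00)
P3 → Gamma (d²=982916981.00)
P4 → Epsilon (d²=536931578.00)
P5 → Gamma (d²=840844402.00)
P6 → Zeta (d²=631827817.00)
P7 → Kappa (d²=283391989.00)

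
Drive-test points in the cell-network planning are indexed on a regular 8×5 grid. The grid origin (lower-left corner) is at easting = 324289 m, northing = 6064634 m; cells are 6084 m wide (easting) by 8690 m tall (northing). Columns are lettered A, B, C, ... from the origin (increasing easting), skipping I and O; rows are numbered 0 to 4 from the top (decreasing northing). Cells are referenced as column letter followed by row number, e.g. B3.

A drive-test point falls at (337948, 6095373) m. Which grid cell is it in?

C1

Column index: ⌊(337948 − 324289) / 6084⌋ = ⌊2.245⌋ = 2 → column C
Row offset from origin: ⌊(6095373 − 6064634) / 8690⌋ = ⌊3.537⌋ = 3 → row 1 (counted from top)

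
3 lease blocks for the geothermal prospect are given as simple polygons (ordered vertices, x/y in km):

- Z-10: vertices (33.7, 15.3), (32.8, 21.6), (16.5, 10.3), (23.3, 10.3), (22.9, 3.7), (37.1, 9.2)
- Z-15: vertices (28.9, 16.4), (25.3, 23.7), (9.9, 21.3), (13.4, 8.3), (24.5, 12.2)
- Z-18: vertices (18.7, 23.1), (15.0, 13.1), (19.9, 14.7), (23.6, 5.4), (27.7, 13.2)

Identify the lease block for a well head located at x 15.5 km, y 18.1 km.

Cast a ray rightward from (15.5, 18.1). For each polygon, the edges (by vertex number in listed order) whose endpoints lie on opposite sides of y = 18.1, where each meets that height, and whether that is right or left of the point:
Z-10: 1–2 at x≈33.30 (right), 2–3 at x≈27.75 (right) → 2 crossings.
Z-15: 1–2 at x≈28.06 (right), 3–4 at x≈10.76 (left) → 1 crossing.
Z-18: 1–2 at x≈16.85 (right), 5–1 at x≈23.25 (right) → 2 crossings.
Only Z-15 has an odd count, so the point is inside Z-15.

Z-15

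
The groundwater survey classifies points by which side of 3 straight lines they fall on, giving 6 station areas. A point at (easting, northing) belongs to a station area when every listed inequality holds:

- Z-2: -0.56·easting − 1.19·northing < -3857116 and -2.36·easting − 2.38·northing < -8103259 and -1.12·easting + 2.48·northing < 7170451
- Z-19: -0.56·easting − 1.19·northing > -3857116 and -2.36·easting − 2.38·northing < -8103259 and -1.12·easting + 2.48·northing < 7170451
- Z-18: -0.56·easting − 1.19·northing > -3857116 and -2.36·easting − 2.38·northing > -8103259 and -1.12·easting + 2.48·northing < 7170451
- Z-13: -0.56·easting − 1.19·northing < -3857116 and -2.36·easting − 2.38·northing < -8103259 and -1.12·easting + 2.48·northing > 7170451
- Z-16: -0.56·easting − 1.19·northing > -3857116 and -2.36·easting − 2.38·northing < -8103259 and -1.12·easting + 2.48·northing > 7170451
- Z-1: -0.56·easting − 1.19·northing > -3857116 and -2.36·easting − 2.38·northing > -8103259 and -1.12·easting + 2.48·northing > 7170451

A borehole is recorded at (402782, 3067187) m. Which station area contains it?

Z-2

-0.56·402782 − 1.19·3067187 = -3875510.450, which is < -3857116
-2.36·402782 − 2.38·3067187 = -8250470.580, which is < -8103259
-1.12·402782 + 2.48·3067187 = 7155507.920, which is < 7170451
This sign pattern matches Z-2.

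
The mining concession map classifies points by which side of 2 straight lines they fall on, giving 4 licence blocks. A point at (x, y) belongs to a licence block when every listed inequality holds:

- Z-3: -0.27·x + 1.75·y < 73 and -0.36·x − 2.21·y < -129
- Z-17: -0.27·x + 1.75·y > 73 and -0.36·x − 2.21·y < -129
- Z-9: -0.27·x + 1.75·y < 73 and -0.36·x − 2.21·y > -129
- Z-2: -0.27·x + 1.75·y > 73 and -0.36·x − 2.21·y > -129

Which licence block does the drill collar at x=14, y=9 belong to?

Z-9

-0.27·14 + 1.75·9 = 11.970, which is < 73
-0.36·14 − 2.21·9 = -24.930, which is > -129
This sign pattern matches Z-9.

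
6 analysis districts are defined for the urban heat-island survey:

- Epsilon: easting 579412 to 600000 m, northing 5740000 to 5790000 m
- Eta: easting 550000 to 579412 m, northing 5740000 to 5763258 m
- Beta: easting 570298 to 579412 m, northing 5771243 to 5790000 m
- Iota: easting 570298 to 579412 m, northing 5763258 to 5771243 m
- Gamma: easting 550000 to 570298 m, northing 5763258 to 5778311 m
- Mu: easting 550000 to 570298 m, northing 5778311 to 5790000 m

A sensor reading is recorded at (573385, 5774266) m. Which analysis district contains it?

Beta

The point has easting = 573385 and northing = 5774266.
Only Beta satisfies 570298 ≤ easting ≤ 579412 and 5771243 ≤ northing ≤ 5790000.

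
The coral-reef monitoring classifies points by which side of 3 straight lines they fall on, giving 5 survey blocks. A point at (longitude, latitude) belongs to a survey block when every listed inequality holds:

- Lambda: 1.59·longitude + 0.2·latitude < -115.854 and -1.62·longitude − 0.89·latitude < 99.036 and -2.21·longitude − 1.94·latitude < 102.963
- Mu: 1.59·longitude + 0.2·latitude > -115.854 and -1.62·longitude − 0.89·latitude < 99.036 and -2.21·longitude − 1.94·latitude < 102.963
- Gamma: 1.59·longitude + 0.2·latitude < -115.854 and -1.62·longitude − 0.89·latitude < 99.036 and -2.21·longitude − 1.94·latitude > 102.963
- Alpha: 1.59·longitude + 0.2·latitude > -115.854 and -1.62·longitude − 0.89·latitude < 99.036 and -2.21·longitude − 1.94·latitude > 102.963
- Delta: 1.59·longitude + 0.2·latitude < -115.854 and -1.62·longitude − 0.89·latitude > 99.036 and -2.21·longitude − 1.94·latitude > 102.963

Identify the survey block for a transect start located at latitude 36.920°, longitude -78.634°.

Lambda

1.59·-78.634 + 0.2·36.920 = -117.644, which is < -115.854
-1.62·-78.634 − 0.89·36.920 = 94.528, which is < 99.036
-2.21·-78.634 − 1.94·36.920 = 102.156, which is < 102.963
This sign pattern matches Lambda.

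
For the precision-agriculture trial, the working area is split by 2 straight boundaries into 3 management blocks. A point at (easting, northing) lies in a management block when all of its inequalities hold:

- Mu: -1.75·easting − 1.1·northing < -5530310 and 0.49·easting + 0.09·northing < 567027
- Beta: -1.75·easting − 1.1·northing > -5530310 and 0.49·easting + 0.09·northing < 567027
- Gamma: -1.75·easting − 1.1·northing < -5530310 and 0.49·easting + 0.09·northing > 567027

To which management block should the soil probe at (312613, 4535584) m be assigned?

-1.75·312613 − 1.1·4535584 = -5536215.150, which is < -5530310
0.49·312613 + 0.09·4535584 = 561382.930, which is < 567027
This sign pattern matches Mu.

Mu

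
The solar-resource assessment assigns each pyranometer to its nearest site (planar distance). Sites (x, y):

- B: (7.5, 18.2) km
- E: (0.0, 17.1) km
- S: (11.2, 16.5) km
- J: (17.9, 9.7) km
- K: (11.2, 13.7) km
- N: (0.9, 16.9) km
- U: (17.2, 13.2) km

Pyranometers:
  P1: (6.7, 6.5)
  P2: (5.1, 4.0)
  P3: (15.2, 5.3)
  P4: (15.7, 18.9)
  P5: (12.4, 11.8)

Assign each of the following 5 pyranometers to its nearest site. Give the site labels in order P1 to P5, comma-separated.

K, K, J, S, K

P1 → K (d²=72.09)
P2 → K (d²=131.30)
P3 → J (d²=26.65)
P4 → S (d²=26.01)
P5 → K (d²=5.05)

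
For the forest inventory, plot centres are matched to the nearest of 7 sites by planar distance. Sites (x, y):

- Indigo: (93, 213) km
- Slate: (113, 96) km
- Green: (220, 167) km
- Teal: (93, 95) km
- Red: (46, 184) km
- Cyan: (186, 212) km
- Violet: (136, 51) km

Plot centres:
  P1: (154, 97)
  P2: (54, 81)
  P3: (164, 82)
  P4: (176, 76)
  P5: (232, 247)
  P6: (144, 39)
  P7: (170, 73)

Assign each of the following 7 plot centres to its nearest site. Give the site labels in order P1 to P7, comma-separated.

P1 → Slate (d²=1682.00)
P2 → Teal (d²=1717.00)
P3 → Violet (d²=1745.00)
P4 → Violet (d²=2225.00)
P5 → Cyan (d²=3341.00)
P6 → Violet (d²=208.00)
P7 → Violet (d²=1640.00)

Slate, Teal, Violet, Violet, Cyan, Violet, Violet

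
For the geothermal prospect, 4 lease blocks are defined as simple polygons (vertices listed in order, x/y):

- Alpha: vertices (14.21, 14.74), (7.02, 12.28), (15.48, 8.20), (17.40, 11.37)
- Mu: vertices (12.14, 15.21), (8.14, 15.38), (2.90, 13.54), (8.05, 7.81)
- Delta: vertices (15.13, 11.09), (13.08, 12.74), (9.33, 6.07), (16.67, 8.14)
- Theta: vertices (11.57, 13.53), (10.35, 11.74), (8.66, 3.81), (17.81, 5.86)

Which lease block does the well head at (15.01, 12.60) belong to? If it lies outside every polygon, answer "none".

Cast a ray rightward from (15.01, 12.60). For each polygon, the edges (by vertex number in listed order) whose endpoints lie on opposite sides of y = 12.60, where each meets that height, and whether that is right or left of the point:
Alpha: 1–2 at x≈7.955 (left), 4–1 at x≈16.236 (right) → 1 crossing.
Mu: 3–4 at x≈3.745 (left), 4–1 at x≈10.697 (left) → 0 crossings.
Delta: 1–2 at x≈13.254 (left), 2–3 at x≈13.001 (left) → 0 crossings.
Theta: 1–2 at x≈10.936 (left), 4–1 at x≈12.327 (left) → 0 crossings.
Only Alpha has an odd count, so the point is inside Alpha.

Alpha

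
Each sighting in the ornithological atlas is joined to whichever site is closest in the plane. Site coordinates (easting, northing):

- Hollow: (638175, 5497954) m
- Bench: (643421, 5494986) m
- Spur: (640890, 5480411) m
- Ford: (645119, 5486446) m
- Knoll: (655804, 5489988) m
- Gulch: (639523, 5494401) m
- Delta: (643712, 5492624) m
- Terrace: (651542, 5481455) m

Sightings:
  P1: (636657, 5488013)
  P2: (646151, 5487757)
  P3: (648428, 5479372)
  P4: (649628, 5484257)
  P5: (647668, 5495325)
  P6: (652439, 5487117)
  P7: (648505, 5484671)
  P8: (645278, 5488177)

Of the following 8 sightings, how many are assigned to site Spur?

P1 → Gulch
P2 → Ford
P3 → Terrace
P4 → Terrace
P5 → Bench
P6 → Knoll
P7 → Ford
P8 → Ford
0 of the 8 go to Spur.

0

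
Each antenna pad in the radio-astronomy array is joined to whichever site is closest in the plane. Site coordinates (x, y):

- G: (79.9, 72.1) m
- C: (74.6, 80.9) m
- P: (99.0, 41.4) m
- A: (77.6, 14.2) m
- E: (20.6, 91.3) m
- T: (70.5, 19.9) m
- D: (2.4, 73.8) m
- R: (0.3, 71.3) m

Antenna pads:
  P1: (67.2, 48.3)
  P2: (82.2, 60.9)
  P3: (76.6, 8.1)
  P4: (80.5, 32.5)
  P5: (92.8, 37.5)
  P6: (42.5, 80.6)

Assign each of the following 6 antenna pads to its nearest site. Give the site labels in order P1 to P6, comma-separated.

P1 → G (d²=727.73)
P2 → G (d²=130.73)
P3 → A (d²=38.21)
P4 → T (d²=258.76)
P5 → P (d²=53.65)
P6 → E (d²=594.10)

G, G, A, T, P, E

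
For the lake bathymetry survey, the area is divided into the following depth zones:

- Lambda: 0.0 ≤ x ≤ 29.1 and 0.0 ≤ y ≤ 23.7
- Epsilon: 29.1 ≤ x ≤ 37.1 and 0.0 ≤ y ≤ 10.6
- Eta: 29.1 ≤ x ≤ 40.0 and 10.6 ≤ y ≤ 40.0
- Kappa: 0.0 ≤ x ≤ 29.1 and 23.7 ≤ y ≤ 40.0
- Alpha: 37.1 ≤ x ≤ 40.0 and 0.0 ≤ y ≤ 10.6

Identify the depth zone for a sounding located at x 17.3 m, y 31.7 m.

Kappa

The point has x = 17.3 and y = 31.7.
Only Kappa satisfies 0.0 ≤ x ≤ 29.1 and 23.7 ≤ y ≤ 40.0.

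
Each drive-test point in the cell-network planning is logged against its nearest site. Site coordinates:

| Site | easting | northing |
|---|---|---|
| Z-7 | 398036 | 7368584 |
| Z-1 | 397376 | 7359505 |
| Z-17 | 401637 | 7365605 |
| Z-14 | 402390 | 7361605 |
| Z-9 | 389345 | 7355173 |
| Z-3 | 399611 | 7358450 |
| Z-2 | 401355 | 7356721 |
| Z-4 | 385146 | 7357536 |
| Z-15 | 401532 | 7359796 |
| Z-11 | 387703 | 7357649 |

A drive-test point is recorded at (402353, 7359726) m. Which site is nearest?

Squared distances to each site:
Z-7: 97100653.000; Z-1: 24819370.000; Z-17: 35075297.000; Z-14: 3532010.000; Z-9: 189937873.000; Z-3: 9146740.000; Z-2: 10026029.000; Z-4: 300876949.000; Z-15: 678941.000; Z-11: 218936429.000.
Minimum at Z-15.

Z-15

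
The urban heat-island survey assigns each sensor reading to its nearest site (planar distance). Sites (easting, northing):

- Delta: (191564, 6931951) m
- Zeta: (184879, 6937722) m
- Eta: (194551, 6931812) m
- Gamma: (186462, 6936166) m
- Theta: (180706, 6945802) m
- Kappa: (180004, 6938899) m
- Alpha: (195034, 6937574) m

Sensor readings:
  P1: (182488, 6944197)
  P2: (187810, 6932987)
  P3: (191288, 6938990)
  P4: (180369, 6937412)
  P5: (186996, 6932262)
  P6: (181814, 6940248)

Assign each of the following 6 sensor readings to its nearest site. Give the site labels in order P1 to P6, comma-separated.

P1 → Theta (d²=5751549.00)
P2 → Gamma (d²=11923145.00)
P3 → Alpha (d²=16037572.00)
P4 → Kappa (d²=2344394.00)
P5 → Gamma (d²=15526372.00)
P6 → Kappa (d²=5095901.00)

Theta, Gamma, Alpha, Kappa, Gamma, Kappa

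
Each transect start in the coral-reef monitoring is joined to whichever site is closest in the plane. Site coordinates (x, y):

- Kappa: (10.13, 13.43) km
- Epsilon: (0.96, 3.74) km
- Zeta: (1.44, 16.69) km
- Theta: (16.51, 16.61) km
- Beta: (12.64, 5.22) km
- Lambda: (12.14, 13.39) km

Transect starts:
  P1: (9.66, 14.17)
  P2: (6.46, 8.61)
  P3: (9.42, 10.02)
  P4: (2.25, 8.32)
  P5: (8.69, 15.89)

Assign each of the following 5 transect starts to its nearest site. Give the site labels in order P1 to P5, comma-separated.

Kappa, Kappa, Kappa, Epsilon, Kappa

P1 → Kappa (d²=0.77)
P2 → Kappa (d²=36.70)
P3 → Kappa (d²=12.13)
P4 → Epsilon (d²=22.64)
P5 → Kappa (d²=8.13)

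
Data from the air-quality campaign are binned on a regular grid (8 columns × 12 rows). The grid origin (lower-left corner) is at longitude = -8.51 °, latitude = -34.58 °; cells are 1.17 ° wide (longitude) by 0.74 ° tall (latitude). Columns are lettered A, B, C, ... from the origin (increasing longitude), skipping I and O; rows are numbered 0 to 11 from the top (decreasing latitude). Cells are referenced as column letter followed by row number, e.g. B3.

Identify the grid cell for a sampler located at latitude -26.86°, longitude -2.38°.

F1

Column index: ⌊(-2.38 − -8.51) / 1.17⌋ = ⌊5.239⌋ = 5 → column F
Row offset from origin: ⌊(-26.86 − -34.58) / 0.74⌋ = ⌊10.432⌋ = 10 → row 1 (counted from top)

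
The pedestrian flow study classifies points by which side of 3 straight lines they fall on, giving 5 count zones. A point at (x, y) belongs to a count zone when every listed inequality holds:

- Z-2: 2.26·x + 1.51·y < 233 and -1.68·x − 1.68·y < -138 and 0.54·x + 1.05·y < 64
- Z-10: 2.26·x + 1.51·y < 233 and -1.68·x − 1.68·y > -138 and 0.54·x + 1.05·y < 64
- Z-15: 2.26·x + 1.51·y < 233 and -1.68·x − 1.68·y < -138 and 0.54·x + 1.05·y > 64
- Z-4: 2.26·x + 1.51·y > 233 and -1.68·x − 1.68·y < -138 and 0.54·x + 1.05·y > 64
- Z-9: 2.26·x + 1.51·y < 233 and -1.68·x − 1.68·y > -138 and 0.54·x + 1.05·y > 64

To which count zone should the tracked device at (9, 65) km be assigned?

Z-9

2.26·9 + 1.51·65 = 118.490, which is < 233
-1.68·9 − 1.68·65 = -124.320, which is > -138
0.54·9 + 1.05·65 = 73.110, which is > 64
This sign pattern matches Z-9.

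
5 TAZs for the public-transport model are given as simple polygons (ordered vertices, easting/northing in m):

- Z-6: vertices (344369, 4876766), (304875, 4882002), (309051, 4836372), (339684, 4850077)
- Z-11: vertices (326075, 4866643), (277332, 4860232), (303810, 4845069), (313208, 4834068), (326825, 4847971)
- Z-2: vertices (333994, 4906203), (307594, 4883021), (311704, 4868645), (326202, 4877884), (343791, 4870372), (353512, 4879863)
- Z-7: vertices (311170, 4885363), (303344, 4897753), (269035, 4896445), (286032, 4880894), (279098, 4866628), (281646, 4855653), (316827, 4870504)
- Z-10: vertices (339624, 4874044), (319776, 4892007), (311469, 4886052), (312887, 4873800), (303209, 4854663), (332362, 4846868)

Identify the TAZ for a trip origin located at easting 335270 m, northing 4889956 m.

Cast a ray rightward from (335270, 4889956). For each polygon, the edges (by vertex number in listed order) whose endpoints lie on opposite sides of northing = 4889956, where each meets that height, and whether that is right or left of the point:
Z-6: no edge straddles that height → 0 crossings.
Z-11: no edge straddles that height → 0 crossings.
Z-2: 1–2 at easting≈315491.7 (left), 6–1 at easting≈346033.1 (right) → 1 crossing.
Z-7: 1–2 at easting≈308268.9 (left), 3–4 at easting≈276127.4 (left) → 0 crossings.
Z-10: 1–2 at easting≈322042.2 (left), 2–3 at easting≈316914.9 (left) → 0 crossings.
Only Z-2 has an odd count, so the point is inside Z-2.

Z-2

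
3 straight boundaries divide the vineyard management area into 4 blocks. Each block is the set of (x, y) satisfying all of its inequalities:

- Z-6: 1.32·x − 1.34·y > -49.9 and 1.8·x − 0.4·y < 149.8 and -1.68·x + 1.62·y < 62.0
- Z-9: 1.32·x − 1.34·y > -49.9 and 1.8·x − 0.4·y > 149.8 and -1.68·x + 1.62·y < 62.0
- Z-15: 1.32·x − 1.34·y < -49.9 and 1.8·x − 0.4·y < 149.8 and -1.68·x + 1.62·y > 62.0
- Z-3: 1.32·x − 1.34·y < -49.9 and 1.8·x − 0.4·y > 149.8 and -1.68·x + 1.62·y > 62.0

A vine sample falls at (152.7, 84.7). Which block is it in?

Z-9

1.32·152.7 − 1.34·84.7 = 88.066, which is > -49.9
1.8·152.7 − 0.4·84.7 = 240.980, which is > 149.8
-1.68·152.7 + 1.62·84.7 = -119.322, which is < 62.0
This sign pattern matches Z-9.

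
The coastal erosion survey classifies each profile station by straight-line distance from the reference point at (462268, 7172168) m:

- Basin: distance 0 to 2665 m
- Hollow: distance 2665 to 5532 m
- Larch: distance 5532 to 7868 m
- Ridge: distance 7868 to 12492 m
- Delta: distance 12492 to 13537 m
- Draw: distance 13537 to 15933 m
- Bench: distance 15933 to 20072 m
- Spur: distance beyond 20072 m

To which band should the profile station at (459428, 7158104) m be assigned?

Distance = √((459428−462268)² + (7158104−7172168)²) = √(8065600.000 + 197796096.000) = 14347.881 m.
13537 ≤ 14347.881 < 15933 → Draw.

Draw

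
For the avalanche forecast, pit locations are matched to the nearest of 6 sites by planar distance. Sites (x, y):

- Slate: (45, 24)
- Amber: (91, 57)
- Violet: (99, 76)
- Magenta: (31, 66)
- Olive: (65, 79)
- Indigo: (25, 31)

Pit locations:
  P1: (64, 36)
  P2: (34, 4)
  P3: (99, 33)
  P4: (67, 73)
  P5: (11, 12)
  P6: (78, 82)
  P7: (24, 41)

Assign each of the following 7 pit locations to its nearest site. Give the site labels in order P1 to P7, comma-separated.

Slate, Slate, Amber, Olive, Indigo, Olive, Indigo

P1 → Slate (d²=505.00)
P2 → Slate (d²=521.00)
P3 → Amber (d²=640.00)
P4 → Olive (d²=40.00)
P5 → Indigo (d²=557.00)
P6 → Olive (d²=178.00)
P7 → Indigo (d²=101.00)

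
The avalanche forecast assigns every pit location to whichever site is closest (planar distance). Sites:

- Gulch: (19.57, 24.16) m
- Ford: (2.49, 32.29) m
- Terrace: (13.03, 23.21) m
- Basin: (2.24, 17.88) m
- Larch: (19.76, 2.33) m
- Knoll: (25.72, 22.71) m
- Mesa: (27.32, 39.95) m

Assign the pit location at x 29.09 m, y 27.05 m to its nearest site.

Squared distances to each site:
Gulch: 98.983; Ford: 735.018; Terrace: 272.669; Basin: 805.011; Larch: 698.127; Knoll: 30.193; Mesa: 169.543.
Minimum at Knoll.

Knoll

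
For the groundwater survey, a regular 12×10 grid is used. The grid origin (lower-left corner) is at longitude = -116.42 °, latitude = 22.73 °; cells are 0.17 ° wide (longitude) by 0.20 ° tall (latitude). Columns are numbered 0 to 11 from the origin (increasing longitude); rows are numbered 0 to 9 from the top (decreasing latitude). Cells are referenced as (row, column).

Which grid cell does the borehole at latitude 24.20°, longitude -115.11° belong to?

Column index: ⌊(-115.11 − -116.42) / 0.17⌋ = ⌊7.706⌋ = 7
Row offset from origin: ⌊(24.20 − 22.73) / 0.20⌋ = ⌊7.350⌋ = 7 → row 2 (counted from top)

(2, 7)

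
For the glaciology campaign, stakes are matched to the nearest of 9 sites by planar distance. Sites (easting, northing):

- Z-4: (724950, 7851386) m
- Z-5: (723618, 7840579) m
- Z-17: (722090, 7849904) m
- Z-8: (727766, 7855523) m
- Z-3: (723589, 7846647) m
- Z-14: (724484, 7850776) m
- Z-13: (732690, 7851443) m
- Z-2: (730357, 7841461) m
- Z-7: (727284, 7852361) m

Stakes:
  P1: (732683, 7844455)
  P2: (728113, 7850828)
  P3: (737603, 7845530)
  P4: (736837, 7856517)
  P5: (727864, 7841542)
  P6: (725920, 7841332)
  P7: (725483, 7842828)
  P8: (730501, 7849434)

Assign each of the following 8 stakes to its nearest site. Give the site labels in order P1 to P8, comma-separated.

Z-2, Z-7, Z-13, Z-13, Z-2, Z-5, Z-5, Z-13

P1 → Z-2 (d²=14374312.00)
P2 → Z-7 (d²=3037330.00)
P3 → Z-13 (d²=59101138.00)
P4 → Z-13 (d²=42943085.00)
P5 → Z-2 (d²=6221610.00)
P6 → Z-5 (d²=5866213.00)
P7 → Z-5 (d²=8536226.00)
P8 → Z-13 (d²=8827802.00)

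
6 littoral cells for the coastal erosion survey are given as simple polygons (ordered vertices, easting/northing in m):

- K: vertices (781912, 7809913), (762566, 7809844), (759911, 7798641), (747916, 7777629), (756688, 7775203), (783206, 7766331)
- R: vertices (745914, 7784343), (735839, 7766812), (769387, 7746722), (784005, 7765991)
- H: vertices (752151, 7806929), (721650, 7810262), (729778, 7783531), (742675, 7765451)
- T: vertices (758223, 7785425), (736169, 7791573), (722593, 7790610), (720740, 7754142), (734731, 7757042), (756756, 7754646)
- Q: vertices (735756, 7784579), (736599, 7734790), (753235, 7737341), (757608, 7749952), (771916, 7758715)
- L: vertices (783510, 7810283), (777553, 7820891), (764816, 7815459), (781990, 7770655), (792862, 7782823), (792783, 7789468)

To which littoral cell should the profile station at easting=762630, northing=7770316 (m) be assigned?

Cast a ray rightward from (762630, 7770316). For each polygon, the edges (by vertex number in listed order) whose endpoints lie on opposite sides of northing = 7770316, where each meets that height, and whether that is right or left of the point:
K: 5–6 at easting≈771295.0 (right), 6–1 at easting≈783087.7 (right) → 2 crossings.
R: 1–2 at easting≈737852.7 (left), 4–1 at easting≈775028.1 (right) → 1 crossing.
H: 3–4 at easting≈739204.7 (left), 4–1 at easting≈743786.5 (left) → 0 crossings.
T: 3–4 at easting≈721561.8 (left), 6–1 at easting≈757502.9 (left) → 0 crossings.
Q: 1–2 at easting≈735997.5 (left), 5–1 at easting≈755696.8 (left) → 0 crossings.
L: no edge straddles that height → 0 crossings.
Only R has an odd count, so the point is inside R.

R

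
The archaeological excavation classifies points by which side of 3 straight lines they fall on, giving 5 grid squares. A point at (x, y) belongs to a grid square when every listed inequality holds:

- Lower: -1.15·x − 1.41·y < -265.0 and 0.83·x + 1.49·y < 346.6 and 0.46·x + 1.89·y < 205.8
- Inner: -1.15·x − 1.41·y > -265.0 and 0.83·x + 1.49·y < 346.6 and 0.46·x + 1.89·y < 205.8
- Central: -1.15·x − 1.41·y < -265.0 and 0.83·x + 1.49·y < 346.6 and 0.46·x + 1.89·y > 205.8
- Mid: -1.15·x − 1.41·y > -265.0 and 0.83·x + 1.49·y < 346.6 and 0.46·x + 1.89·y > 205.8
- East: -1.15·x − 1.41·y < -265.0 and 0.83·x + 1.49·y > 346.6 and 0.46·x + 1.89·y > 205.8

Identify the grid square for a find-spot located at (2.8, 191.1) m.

Central

-1.15·2.8 − 1.41·191.1 = -272.671, which is < -265.0
0.83·2.8 + 1.49·191.1 = 287.063, which is < 346.6
0.46·2.8 + 1.89·191.1 = 362.467, which is > 205.8
This sign pattern matches Central.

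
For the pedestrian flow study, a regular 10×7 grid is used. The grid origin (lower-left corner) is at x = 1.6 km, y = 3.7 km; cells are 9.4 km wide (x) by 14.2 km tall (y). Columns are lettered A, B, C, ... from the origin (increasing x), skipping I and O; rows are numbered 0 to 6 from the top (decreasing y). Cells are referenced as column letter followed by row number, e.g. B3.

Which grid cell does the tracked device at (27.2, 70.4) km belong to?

C2

Column index: ⌊(27.2 − 1.6) / 9.4⌋ = ⌊2.723⌋ = 2 → column C
Row offset from origin: ⌊(70.4 − 3.7) / 14.2⌋ = ⌊4.697⌋ = 4 → row 2 (counted from top)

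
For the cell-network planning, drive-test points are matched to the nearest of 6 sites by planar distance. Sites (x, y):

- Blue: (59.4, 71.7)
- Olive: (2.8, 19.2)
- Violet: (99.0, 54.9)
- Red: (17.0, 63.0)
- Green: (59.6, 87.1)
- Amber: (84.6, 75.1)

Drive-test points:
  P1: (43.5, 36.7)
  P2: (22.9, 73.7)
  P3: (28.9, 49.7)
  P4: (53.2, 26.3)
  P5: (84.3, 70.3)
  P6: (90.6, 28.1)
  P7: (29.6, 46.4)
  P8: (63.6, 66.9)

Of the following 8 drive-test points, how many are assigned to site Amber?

1

P1 → Red
P2 → Red
P3 → Red
P4 → Blue
P5 → Amber
P6 → Violet
P7 → Red
P8 → Blue
1 of the 8 goes to Amber.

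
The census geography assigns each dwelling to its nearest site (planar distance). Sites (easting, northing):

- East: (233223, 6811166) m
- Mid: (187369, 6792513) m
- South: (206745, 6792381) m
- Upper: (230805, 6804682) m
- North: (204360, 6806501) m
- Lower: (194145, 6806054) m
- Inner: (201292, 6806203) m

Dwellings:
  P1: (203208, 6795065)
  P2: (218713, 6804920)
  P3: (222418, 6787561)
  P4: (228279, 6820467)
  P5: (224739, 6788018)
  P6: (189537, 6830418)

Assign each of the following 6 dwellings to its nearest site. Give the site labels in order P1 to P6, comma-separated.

P1 → South (d²=19714225.00)
P2 → Upper (d²=146273108.00)
P3 → South (d²=268875329.00)
P4 → East (d²=110951737.00)
P5 → Upper (d²=314485252.00)
P6 → Lower (d²=614838160.00)

South, Upper, South, East, Upper, Lower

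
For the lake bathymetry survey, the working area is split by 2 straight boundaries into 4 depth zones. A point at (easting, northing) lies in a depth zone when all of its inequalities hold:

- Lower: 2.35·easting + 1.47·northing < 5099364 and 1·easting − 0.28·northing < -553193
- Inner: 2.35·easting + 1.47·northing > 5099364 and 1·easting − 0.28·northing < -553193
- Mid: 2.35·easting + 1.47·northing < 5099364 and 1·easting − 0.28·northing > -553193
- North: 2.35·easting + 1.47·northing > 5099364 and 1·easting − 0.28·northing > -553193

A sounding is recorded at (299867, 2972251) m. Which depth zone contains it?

2.35·299867 + 1.47·2972251 = 5073896.420, which is < 5099364
1·299867 − 0.28·2972251 = -532363.280, which is > -553193
This sign pattern matches Mid.

Mid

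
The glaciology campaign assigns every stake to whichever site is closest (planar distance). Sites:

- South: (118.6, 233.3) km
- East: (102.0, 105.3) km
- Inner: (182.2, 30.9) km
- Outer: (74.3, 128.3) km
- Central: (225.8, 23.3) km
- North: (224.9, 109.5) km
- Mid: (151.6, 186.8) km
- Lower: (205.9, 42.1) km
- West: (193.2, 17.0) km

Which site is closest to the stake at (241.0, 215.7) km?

Mid

Squared distances to each site:
South: 15291.520; East: 31509.160; Inner: 37608.480; Outer: 35427.650; Central: 37248.800; North: 11537.650; Mid: 8827.570; Lower: 31368.970; West: 41766.530.
Minimum at Mid.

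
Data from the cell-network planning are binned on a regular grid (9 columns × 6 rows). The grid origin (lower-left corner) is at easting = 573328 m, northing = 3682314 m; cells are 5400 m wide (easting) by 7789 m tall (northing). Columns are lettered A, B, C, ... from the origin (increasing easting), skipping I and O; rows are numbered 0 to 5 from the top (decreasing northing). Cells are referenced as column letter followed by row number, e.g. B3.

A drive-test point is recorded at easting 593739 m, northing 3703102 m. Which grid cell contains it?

D3

Column index: ⌊(593739 − 573328) / 5400⌋ = ⌊3.780⌋ = 3 → column D
Row offset from origin: ⌊(3703102 − 3682314) / 7789⌋ = ⌊2.669⌋ = 2 → row 3 (counted from top)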